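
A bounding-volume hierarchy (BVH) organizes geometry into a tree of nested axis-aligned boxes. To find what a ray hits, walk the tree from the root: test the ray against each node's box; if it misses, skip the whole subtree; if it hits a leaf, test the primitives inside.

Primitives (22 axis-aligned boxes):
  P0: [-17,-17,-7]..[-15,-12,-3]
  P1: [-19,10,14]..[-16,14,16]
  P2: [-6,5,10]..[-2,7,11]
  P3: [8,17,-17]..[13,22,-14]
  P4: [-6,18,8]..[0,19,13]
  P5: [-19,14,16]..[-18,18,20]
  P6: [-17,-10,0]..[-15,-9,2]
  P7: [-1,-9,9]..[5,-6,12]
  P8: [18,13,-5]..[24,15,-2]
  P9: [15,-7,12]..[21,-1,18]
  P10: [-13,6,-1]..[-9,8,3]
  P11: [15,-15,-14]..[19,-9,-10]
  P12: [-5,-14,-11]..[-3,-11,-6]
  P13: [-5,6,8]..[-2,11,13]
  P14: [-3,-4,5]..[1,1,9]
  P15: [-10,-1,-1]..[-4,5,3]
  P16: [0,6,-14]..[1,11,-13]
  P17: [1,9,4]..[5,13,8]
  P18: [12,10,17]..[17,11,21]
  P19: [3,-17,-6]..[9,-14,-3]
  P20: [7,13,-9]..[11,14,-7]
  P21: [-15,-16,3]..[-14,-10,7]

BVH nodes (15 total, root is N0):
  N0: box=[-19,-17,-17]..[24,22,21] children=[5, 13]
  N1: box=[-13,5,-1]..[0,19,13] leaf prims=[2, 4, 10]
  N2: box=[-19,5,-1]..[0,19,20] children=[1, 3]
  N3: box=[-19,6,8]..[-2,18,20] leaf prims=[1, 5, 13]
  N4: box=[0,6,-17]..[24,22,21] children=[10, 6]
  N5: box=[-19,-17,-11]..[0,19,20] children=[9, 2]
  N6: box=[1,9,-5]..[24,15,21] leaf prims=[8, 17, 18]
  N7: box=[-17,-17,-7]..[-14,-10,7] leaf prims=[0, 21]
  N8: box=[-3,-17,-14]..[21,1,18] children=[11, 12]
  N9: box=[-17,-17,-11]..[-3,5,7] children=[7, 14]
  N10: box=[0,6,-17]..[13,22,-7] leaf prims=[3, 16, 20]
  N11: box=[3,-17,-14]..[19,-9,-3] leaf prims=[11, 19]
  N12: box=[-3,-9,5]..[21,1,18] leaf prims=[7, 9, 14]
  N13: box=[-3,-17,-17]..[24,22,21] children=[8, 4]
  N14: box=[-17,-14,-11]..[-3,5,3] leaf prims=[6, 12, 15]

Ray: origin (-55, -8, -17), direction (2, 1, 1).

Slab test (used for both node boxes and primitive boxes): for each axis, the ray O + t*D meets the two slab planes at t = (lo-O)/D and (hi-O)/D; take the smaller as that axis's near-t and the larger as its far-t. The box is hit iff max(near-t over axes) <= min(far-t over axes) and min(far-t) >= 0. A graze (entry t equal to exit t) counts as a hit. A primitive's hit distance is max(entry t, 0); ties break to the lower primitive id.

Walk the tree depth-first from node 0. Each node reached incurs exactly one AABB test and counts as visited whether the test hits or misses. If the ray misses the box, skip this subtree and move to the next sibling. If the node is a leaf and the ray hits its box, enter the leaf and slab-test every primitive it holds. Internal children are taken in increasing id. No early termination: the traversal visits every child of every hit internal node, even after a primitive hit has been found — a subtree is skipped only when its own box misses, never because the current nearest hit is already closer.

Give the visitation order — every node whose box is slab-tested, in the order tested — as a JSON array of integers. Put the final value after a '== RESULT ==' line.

Walk:
N0 x:[18,79/2] y:[-9,30] z:[0,38] -> hit [18,30], descend [5, 13]
  N5 x:[18,55/2] y:[-9,27] z:[6,37] -> hit [18,27], descend [2, 9]
    N2 x:[18,55/2] y:[13,27] z:[16,37] -> hit [18,27], descend [1, 3]
      N1 x:[21,55/2] y:[13,27] z:[16,30] -> hit [21,27] leaf, test {P2(miss), P4@t=26, P10(miss)}
      N3 x:[18,53/2] y:[14,26] z:[25,37] -> hit [25,26] leaf, test {P1(miss), P5(miss), P13(miss)}
    N9 x:[19,26] y:[-9,13] z:[6,24] -> miss, prune
  N13 x:[26,79/2] y:[-9,30] z:[0,38] -> hit [26,30], descend [4, 8]
    N4 x:[55/2,79/2] y:[14,30] z:[0,38] -> hit [55/2,30], descend [6, 10]
      N6 x:[28,79/2] y:[17,23] z:[12,38] -> miss, prune
      N10 x:[55/2,34] y:[14,30] z:[0,10] -> miss, prune
    N8 x:[26,38] y:[-9,9] z:[3,35] -> miss, prune

11 AABB tests over nodes [0, 5, 2, 1, 3, 9, 13, 4, 6, 10, 8]; 2 leaves entered; closest P4.

== RESULT ==
[0, 5, 2, 1, 3, 9, 13, 4, 6, 10, 8]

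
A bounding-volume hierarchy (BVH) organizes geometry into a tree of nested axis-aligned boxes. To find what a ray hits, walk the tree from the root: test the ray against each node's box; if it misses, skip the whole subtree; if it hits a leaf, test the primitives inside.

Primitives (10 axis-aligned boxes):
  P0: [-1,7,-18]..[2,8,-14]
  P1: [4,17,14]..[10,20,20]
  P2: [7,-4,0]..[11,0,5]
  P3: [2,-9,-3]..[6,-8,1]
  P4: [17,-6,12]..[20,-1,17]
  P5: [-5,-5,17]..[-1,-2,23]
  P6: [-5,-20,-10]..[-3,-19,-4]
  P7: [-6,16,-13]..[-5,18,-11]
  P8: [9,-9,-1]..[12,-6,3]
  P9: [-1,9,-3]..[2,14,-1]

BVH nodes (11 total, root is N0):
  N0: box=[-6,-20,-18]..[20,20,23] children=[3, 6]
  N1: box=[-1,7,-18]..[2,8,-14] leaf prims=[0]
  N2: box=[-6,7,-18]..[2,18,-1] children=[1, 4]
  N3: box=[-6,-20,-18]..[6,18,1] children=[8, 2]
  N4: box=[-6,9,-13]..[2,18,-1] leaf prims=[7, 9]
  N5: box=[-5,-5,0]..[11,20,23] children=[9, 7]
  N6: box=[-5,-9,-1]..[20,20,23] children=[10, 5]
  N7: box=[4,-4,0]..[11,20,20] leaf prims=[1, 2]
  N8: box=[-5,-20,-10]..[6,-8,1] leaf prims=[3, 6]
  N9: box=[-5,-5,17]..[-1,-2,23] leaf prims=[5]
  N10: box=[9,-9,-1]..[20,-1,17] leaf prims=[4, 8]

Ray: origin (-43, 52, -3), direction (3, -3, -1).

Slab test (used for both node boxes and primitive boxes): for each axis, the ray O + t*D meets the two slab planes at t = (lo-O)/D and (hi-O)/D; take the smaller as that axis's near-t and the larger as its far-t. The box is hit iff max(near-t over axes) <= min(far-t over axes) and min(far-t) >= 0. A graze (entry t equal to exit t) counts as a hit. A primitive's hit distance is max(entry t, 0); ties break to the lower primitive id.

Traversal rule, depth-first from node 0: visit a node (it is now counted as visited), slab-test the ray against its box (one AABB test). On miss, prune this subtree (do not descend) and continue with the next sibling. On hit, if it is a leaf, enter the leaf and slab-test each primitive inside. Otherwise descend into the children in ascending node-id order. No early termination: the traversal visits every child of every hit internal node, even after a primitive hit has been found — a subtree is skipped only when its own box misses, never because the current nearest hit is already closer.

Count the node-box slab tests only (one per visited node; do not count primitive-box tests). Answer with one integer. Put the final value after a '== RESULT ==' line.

Trace the traversal:
N0 x:[37/3,21] y:[32/3,24] z:[-26,15] -> hit [37/3,15], descend [3, 6]
  N3 x:[37/3,49/3] y:[34/3,24] z:[-4,15] -> hit [37/3,15], descend [2, 8]
    N2 x:[37/3,15] y:[34/3,15] z:[-2,15] -> hit [37/3,15], descend [1, 4]
      N1 x:[14,15] y:[44/3,15] z:[11,15] -> hit [44/3,15] leaf, test {P0@t=44/3}
      N4 x:[37/3,15] y:[34/3,43/3] z:[-2,10] -> miss, prune
    N8 x:[38/3,49/3] y:[20,24] z:[-4,7] -> miss, prune
  N6 x:[38/3,21] y:[32/3,61/3] z:[-26,-2] -> miss, prune

Summary -> nodes [0, 3, 2, 1, 4, 8, 6]; box-tests=7; leaf-entries=1; first=P0

== RESULT ==
7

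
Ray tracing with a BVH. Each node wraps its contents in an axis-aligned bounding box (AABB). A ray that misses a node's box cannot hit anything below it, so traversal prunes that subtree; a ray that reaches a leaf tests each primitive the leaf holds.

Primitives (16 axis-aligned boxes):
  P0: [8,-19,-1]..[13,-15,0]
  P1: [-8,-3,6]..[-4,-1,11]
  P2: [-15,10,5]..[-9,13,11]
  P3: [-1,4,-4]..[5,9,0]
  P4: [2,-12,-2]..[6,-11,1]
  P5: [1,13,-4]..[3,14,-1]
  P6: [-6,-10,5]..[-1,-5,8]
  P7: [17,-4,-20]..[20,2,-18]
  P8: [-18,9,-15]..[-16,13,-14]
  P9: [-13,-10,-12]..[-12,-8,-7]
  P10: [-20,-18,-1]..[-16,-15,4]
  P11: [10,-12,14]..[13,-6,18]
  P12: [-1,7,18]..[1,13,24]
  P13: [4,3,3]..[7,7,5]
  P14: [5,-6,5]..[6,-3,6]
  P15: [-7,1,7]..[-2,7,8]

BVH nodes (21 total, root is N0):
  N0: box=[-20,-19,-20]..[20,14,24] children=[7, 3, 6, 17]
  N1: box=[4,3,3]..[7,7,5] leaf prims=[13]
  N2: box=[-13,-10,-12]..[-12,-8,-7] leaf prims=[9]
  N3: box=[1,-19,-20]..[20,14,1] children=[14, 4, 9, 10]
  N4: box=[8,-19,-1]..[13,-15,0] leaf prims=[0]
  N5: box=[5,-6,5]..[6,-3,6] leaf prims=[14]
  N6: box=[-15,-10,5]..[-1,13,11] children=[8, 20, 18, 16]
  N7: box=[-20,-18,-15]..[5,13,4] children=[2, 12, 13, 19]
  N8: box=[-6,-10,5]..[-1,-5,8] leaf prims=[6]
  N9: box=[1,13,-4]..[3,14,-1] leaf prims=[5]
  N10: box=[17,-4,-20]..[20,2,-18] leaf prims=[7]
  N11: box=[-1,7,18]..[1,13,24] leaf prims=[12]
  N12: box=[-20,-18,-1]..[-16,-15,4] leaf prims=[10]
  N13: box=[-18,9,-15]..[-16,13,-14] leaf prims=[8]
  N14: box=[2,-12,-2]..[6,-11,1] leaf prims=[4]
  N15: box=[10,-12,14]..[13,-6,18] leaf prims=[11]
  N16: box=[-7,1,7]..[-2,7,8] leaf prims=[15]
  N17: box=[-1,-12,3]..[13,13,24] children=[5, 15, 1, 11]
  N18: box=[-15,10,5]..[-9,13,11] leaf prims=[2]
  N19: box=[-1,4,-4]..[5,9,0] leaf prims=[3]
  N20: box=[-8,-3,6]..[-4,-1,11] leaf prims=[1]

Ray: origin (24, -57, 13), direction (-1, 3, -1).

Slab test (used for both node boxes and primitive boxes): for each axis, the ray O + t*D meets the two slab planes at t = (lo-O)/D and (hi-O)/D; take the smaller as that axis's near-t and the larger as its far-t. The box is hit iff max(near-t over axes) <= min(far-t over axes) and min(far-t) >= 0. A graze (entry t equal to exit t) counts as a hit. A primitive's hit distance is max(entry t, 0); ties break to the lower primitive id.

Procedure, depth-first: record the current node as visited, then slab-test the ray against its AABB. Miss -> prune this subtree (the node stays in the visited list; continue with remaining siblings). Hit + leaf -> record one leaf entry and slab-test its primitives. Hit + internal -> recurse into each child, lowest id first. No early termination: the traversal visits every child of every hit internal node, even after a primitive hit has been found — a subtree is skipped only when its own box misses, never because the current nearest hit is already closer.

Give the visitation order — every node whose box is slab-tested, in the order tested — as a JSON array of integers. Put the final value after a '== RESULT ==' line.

Walk:
N0 x:[4,44] y:[38/3,71/3] z:[-11,33] -> hit [38/3,71/3], descend [3, 6, 7, 17]
  N3 x:[4,23] y:[38/3,71/3] z:[12,33] -> hit [38/3,23], descend [4, 9, 10, 14]
    N4 x:[11,16] y:[38/3,14] z:[13,14] -> hit [13,14] leaf, test {P0@t=13}
    N9 x:[21,23] y:[70/3,71/3] z:[14,17] -> miss, prune
    N10 x:[4,7] y:[53/3,59/3] z:[31,33] -> miss, prune
    N14 x:[18,22] y:[15,46/3] z:[12,15] -> miss, prune
  N6 x:[25,39] y:[47/3,70/3] z:[2,8] -> miss, prune
  N7 x:[19,44] y:[13,70/3] z:[9,28] -> hit [19,70/3], descend [2, 12, 13, 19]
    N2 x:[36,37] y:[47/3,49/3] z:[20,25] -> miss, prune
    N12 x:[40,44] y:[13,14] z:[9,14] -> miss, prune
    N13 x:[40,42] y:[22,70/3] z:[27,28] -> miss, prune
    N19 x:[19,25] y:[61/3,22] z:[13,17] -> miss, prune
  N17 x:[11,25] y:[15,70/3] z:[-11,10] -> miss, prune

Summary -> nodes [0, 3, 4, 9, 10, 14, 6, 7, 2, 12, 13, 19, 17]; box-tests=13; leaf-entries=1; first=P0

== RESULT ==
[0, 3, 4, 9, 10, 14, 6, 7, 2, 12, 13, 19, 17]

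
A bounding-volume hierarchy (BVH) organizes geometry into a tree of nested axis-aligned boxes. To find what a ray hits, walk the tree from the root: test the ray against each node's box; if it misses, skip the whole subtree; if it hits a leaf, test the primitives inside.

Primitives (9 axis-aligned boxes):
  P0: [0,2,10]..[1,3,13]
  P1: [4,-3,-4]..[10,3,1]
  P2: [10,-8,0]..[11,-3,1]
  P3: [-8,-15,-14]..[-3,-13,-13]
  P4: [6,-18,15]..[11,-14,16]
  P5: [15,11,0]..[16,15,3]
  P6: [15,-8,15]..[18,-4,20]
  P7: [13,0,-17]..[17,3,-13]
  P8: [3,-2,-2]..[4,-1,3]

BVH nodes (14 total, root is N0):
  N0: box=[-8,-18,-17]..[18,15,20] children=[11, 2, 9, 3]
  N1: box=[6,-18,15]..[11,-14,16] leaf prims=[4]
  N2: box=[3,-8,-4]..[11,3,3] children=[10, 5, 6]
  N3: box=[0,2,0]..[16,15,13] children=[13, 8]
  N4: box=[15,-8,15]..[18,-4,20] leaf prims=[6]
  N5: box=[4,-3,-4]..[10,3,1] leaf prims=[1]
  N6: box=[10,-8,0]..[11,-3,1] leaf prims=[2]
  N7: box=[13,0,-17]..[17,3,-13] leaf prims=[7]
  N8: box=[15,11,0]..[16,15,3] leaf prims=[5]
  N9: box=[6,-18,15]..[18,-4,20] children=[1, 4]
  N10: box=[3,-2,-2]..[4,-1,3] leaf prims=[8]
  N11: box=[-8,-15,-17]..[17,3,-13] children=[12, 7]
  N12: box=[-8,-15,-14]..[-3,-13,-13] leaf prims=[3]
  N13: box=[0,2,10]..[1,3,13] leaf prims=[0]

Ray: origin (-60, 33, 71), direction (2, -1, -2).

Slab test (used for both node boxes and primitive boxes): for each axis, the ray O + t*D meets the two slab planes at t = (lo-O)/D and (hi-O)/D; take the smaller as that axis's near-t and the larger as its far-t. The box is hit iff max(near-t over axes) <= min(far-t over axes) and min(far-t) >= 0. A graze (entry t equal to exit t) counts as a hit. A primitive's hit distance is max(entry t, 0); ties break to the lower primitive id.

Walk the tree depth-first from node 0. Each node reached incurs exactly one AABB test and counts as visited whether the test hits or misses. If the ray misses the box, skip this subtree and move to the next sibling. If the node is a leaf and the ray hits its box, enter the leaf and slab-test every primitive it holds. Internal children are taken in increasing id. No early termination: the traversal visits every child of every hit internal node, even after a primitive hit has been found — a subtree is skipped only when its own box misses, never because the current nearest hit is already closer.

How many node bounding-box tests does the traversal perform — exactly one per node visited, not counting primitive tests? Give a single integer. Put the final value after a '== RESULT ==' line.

Walk:
N0 x:[26,39] y:[18,51] z:[51/2,44] -> hit [26,39], descend [2, 3, 9, 11]
  N2 x:[63/2,71/2] y:[30,41] z:[34,75/2] -> hit [34,71/2], descend [5, 6, 10]
    N5 x:[32,35] y:[30,36] z:[35,75/2] -> hit [35,35] leaf, test {P1@t=35}
    N6 x:[35,71/2] y:[36,41] z:[35,71/2] -> miss, prune
    N10 x:[63/2,32] y:[34,35] z:[34,73/2] -> miss, prune
  N3 x:[30,38] y:[18,31] z:[29,71/2] -> hit [30,31], descend [8, 13]
    N8 x:[75/2,38] y:[18,22] z:[34,71/2] -> miss, prune
    N13 x:[30,61/2] y:[30,31] z:[29,61/2] -> hit [30,61/2] leaf, test {P0@t=30}
  N9 x:[33,39] y:[37,51] z:[51/2,28] -> miss, prune
  N11 x:[26,77/2] y:[30,48] z:[42,44] -> miss, prune

order=[0, 2, 5, 6, 10, 3, 8, 13, 9, 11]  |boxes|=10  |leaves|=2  hit=P0

== RESULT ==
10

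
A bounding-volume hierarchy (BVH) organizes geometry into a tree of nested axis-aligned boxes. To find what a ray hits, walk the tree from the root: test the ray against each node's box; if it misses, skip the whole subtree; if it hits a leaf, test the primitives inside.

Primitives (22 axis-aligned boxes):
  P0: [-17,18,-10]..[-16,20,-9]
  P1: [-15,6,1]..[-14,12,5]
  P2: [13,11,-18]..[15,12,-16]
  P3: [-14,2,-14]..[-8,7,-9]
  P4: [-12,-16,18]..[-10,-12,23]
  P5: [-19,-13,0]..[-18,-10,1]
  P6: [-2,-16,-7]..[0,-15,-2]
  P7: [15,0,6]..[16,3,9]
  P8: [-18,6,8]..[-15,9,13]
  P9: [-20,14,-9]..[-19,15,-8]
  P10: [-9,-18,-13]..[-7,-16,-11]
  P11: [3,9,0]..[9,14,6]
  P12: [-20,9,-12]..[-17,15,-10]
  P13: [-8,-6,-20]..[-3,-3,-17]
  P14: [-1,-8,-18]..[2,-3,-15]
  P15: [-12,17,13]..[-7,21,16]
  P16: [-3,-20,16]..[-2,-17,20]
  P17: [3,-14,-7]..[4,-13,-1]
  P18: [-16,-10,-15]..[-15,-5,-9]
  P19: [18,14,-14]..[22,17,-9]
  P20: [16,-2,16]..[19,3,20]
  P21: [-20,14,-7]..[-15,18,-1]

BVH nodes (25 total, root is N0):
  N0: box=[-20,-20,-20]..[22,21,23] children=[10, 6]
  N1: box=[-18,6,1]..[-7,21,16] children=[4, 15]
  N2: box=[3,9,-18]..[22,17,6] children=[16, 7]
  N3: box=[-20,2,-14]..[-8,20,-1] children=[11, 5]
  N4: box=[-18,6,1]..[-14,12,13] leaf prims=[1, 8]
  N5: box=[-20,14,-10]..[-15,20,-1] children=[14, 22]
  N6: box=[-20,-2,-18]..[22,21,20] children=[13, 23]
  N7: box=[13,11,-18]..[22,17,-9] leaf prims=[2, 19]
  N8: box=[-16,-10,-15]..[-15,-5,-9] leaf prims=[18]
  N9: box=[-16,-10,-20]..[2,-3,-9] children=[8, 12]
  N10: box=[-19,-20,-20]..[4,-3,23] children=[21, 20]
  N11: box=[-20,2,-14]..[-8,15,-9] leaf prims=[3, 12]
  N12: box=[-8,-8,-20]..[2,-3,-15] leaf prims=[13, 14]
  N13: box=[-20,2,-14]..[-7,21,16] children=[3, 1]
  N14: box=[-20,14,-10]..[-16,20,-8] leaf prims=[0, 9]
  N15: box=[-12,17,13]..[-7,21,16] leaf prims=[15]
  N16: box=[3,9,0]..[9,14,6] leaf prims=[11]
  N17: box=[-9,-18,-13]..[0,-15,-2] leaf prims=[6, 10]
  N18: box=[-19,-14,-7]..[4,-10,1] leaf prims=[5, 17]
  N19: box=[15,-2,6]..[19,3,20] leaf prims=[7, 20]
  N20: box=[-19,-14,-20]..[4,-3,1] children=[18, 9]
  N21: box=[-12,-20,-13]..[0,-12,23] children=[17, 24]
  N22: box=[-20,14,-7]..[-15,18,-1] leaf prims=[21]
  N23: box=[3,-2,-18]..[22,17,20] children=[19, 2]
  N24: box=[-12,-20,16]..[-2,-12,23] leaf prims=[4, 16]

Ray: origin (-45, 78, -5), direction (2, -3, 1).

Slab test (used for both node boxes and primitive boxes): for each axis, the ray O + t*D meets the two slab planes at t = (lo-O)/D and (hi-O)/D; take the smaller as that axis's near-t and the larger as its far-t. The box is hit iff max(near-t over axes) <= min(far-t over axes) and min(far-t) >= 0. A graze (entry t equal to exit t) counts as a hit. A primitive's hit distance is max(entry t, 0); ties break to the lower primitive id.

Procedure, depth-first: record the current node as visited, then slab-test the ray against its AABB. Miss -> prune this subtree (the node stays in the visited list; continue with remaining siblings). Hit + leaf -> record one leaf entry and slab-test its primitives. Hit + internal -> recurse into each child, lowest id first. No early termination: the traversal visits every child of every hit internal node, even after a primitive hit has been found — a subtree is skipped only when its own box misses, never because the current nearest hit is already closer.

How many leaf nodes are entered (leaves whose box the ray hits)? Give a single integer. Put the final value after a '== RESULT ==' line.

Trace the traversal:
N0 x:[25/2,67/2] y:[19,98/3] z:[-15,28] -> hit [19,28], descend [6, 10]
  N6 x:[25/2,67/2] y:[19,80/3] z:[-13,25] -> hit [19,25], descend [13, 23]
    N13 x:[25/2,19] y:[19,76/3] z:[-9,21] -> hit [19,19], descend [1, 3]
      N1 x:[27/2,19] y:[19,24] z:[6,21] -> hit [19,19], descend [4, 15]
        N4 x:[27/2,31/2] y:[22,24] z:[6,18] -> miss, prune
        N15 x:[33/2,19] y:[19,61/3] z:[18,21] -> hit [19,19] leaf, test {P15@t=19}
      N3 x:[25/2,37/2] y:[58/3,76/3] z:[-9,4] -> miss, prune
    N23 x:[24,67/2] y:[61/3,80/3] z:[-13,25] -> hit [24,25], descend [2, 19]
      N2 x:[24,67/2] y:[61/3,23] z:[-13,11] -> miss, prune
      N19 x:[30,32] y:[25,80/3] z:[11,25] -> miss, prune
  N10 x:[13,49/2] y:[27,98/3] z:[-15,28] -> miss, prune

Summary -> nodes [0, 6, 13, 1, 4, 15, 3, 23, 2, 19, 10]; box-tests=11; leaf-entries=1; first=P15

== RESULT ==
1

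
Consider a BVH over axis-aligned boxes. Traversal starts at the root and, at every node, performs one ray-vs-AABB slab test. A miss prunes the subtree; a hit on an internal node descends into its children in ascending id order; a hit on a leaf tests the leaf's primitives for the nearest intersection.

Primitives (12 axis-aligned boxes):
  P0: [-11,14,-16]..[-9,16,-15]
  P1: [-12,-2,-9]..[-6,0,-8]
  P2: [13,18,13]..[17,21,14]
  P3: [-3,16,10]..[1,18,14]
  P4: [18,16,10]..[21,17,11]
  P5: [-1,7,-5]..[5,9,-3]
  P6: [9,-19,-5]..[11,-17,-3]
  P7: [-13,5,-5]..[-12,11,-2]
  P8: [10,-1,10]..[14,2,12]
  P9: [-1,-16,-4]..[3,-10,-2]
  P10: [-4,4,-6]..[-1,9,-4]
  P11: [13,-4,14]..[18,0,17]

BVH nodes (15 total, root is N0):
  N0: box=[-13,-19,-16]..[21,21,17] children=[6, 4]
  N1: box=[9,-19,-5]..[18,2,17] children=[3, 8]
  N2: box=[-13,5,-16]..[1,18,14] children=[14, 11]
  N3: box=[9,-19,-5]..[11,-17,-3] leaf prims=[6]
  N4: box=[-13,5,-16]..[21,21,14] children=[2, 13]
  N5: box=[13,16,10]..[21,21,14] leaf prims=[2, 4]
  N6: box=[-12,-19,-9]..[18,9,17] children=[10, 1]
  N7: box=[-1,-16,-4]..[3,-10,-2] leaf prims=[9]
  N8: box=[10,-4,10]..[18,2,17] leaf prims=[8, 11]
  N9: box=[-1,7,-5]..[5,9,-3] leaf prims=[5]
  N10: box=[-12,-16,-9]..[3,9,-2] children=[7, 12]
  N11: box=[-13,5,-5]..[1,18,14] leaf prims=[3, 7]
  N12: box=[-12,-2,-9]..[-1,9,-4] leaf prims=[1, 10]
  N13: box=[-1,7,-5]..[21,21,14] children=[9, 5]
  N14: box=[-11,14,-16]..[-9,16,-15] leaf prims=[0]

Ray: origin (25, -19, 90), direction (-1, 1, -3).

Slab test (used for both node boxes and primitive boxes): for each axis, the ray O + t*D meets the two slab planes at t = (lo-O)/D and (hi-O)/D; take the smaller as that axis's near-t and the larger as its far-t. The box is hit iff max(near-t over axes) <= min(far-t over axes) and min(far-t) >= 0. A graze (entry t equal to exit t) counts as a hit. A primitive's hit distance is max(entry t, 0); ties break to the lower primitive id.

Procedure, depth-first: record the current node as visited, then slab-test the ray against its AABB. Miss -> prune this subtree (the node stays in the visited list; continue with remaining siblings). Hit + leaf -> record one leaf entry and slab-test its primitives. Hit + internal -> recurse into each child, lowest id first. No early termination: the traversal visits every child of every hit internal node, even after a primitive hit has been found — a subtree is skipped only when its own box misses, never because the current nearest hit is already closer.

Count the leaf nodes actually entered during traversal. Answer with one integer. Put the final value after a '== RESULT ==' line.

Traverse from the root:
N0 x:[4,38] y:[0,40] z:[73/3,106/3] -> hit [73/3,106/3], descend [4, 6]
  N4 x:[4,38] y:[24,40] z:[76/3,106/3] -> hit [76/3,106/3], descend [2, 13]
    N2 x:[24,38] y:[24,37] z:[76/3,106/3] -> hit [76/3,106/3], descend [11, 14]
      N11 x:[24,38] y:[24,37] z:[76/3,95/3] -> hit [76/3,95/3] leaf, test {P3(miss), P7(miss)}
      N14 x:[34,36] y:[33,35] z:[35,106/3] -> hit [35,35] leaf, test {P0@t=35}
    N13 x:[4,26] y:[26,40] z:[76/3,95/3] -> hit [26,26], descend [5, 9]
      N5 x:[4,12] y:[35,40] z:[76/3,80/3] -> miss, prune
      N9 x:[20,26] y:[26,28] z:[31,95/3] -> miss, prune
  N6 x:[7,37] y:[0,28] z:[73/3,33] -> hit [73/3,28], descend [1, 10]
    N1 x:[7,16] y:[0,21] z:[73/3,95/3] -> miss, prune
    N10 x:[22,37] y:[3,28] z:[92/3,33] -> miss, prune

Visited [0, 4, 2, 11, 14, 13, 5, 9, 6, 1, 10]. Tests: 11 box, 2 leaf. Nearest: P0.

== RESULT ==
2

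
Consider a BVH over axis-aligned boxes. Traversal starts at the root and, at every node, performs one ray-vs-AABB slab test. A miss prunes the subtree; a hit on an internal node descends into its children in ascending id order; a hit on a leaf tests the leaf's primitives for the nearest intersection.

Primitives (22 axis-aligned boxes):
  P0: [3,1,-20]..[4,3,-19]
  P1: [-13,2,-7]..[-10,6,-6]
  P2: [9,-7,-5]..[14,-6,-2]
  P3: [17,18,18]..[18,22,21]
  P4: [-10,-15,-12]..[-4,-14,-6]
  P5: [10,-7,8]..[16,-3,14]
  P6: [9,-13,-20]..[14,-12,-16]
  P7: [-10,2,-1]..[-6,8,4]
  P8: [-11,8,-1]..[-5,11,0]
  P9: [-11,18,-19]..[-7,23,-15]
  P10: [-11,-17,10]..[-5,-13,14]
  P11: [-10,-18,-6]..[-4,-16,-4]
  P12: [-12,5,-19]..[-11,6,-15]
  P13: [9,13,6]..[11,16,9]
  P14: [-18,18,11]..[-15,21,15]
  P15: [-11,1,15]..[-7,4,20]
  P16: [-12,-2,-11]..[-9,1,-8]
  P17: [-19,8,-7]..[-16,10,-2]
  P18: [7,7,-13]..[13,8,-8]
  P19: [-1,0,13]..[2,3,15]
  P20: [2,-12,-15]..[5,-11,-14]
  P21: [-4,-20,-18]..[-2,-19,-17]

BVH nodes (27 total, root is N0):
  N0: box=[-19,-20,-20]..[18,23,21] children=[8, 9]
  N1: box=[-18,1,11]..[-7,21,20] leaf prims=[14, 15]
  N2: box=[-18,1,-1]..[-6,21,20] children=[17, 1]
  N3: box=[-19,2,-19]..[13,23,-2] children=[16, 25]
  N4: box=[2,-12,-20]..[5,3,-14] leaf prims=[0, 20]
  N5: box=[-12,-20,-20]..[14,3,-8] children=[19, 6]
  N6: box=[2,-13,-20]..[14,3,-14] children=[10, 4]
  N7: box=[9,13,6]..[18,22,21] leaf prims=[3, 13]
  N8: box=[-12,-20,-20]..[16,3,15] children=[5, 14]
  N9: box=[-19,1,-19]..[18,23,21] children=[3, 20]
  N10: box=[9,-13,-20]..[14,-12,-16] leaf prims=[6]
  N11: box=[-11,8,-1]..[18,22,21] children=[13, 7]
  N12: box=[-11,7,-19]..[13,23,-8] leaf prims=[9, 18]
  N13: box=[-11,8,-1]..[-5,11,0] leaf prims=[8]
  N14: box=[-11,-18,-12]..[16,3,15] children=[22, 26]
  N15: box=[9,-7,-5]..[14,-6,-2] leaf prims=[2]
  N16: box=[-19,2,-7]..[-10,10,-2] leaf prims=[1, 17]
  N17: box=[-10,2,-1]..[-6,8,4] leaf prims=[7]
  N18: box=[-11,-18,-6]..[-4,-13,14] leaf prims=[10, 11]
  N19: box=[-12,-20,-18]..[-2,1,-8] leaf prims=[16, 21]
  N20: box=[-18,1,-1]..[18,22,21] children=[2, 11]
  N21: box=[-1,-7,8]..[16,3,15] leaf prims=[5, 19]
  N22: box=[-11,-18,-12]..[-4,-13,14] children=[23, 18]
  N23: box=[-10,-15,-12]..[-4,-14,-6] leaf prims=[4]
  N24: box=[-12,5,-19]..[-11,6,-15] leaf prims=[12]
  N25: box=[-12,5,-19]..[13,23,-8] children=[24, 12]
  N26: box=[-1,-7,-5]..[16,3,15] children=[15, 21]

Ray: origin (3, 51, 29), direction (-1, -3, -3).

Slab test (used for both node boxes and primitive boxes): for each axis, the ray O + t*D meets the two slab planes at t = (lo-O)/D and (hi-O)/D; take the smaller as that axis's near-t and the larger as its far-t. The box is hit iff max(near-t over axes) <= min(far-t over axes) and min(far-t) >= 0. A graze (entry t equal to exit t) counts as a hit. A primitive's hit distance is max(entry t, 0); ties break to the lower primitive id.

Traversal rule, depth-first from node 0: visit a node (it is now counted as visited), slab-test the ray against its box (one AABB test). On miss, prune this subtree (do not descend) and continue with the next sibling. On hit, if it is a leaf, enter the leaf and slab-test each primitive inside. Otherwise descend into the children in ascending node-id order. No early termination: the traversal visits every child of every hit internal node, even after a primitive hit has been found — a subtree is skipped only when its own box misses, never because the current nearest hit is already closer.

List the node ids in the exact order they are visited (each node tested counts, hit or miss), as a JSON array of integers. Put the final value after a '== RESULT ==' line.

Traverse from the root:
N0 x:[-15,22] y:[28/3,71/3] z:[8/3,49/3] -> hit [28/3,49/3], descend [8, 9]
  N8 x:[-13,15] y:[16,71/3] z:[14/3,49/3] -> miss, prune
  N9 x:[-15,22] y:[28/3,50/3] z:[8/3,16] -> hit [28/3,16], descend [3, 20]
    N3 x:[-10,22] y:[28/3,49/3] z:[31/3,16] -> hit [31/3,16], descend [16, 25]
      N16 x:[13,22] y:[41/3,49/3] z:[31/3,12] -> miss, prune
      N25 x:[-10,15] y:[28/3,46/3] z:[37/3,16] -> hit [37/3,15], descend [12, 24]
        N12 x:[-10,14] y:[28/3,44/3] z:[37/3,16] -> hit [37/3,14] leaf, test {P9(miss), P18(miss)}
        N24 x:[14,15] y:[15,46/3] z:[44/3,16] -> hit [15,15] leaf, test {P12@t=15}
    N20 x:[-15,21] y:[29/3,50/3] z:[8/3,10] -> hit [29/3,10], descend [2, 11]
      N2 x:[9,21] y:[10,50/3] z:[3,10] -> hit [10,10], descend [1, 17]
        N1 x:[10,21] y:[10,50/3] z:[3,6] -> miss, prune
        N17 x:[9,13] y:[43/3,49/3] z:[25/3,10] -> miss, prune
      N11 x:[-15,14] y:[29/3,43/3] z:[8/3,10] -> hit [29/3,10], descend [7, 13]
        N7 x:[-15,-6] y:[29/3,38/3] z:[8/3,23/3] -> miss, prune
        N13 x:[8,14] y:[40/3,43/3] z:[29/3,10] -> miss, prune

order=[0, 8, 9, 3, 16, 25, 12, 24, 20, 2, 1, 17, 11, 7, 13]  |boxes|=15  |leaves|=2  hit=P12

== RESULT ==
[0, 8, 9, 3, 16, 25, 12, 24, 20, 2, 1, 17, 11, 7, 13]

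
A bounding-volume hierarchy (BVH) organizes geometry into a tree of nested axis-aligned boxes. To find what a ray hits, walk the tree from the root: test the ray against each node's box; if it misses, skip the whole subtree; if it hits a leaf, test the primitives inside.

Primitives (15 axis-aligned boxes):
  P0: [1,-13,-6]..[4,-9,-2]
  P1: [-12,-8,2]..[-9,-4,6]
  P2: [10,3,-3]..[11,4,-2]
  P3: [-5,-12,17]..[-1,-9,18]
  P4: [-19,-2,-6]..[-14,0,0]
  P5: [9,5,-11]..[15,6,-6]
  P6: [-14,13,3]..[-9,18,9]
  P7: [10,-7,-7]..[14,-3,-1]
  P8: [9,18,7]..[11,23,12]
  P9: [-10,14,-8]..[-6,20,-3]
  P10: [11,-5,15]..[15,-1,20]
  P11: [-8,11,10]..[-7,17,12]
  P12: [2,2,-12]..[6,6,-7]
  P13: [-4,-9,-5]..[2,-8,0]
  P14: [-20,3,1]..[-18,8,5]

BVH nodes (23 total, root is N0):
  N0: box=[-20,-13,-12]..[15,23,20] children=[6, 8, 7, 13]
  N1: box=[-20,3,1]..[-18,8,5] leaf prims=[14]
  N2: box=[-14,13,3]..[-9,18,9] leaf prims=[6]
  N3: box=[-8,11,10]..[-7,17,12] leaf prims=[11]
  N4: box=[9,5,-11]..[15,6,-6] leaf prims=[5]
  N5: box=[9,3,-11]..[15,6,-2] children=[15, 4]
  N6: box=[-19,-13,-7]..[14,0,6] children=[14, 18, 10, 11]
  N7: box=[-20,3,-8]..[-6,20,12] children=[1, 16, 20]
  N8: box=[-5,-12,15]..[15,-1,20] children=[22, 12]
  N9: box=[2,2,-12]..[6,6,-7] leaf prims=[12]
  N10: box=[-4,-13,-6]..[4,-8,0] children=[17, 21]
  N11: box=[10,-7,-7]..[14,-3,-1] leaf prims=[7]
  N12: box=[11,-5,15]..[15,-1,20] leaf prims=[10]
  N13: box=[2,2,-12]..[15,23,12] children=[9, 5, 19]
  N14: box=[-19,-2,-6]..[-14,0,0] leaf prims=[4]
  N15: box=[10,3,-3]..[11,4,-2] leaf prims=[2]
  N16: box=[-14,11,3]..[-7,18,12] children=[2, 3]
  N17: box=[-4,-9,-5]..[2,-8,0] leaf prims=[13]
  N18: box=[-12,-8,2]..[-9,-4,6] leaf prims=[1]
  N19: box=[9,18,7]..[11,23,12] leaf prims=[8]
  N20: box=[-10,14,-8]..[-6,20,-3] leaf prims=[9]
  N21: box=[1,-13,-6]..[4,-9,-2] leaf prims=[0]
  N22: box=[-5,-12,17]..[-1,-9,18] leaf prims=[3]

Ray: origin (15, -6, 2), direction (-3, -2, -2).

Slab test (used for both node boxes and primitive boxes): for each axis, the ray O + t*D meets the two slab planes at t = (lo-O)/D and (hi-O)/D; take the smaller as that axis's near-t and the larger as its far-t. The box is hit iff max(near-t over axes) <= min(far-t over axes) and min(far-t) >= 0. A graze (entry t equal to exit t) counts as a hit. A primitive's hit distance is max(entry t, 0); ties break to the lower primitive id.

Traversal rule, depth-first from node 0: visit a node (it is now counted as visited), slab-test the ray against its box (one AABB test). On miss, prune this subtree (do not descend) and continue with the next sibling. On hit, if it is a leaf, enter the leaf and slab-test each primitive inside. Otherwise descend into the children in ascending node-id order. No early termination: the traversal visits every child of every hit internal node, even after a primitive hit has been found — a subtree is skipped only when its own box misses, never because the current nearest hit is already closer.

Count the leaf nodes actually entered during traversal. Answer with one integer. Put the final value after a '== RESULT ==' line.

Trace the traversal:
N0 x:[0,35/3] y:[-29/2,7/2] z:[-9,7] -> hit [0,7/2], descend [6, 7, 8, 13]
  N6 x:[1/3,34/3] y:[-3,7/2] z:[-2,9/2] -> hit [1/3,7/2], descend [10, 11, 14, 18]
    N10 x:[11/3,19/3] y:[1,7/2] z:[1,4] -> miss, prune
    N11 x:[1/3,5/3] y:[-3/2,1/2] z:[3/2,9/2] -> miss, prune
    N14 x:[29/3,34/3] y:[-3,-2] z:[1,4] -> miss, prune
    N18 x:[8,9] y:[-1,1] z:[-2,0] -> miss, prune
  N7 x:[7,35/3] y:[-13,-9/2] z:[-5,5] -> miss, prune
  N8 x:[0,20/3] y:[-5/2,3] z:[-9,-13/2] -> miss, prune
  N13 x:[0,13/3] y:[-29/2,-4] z:[-5,7] -> miss, prune

order=[0, 6, 10, 11, 14, 18, 7, 8, 13]  |boxes|=9  |leaves|=0  hit=miss

== RESULT ==
0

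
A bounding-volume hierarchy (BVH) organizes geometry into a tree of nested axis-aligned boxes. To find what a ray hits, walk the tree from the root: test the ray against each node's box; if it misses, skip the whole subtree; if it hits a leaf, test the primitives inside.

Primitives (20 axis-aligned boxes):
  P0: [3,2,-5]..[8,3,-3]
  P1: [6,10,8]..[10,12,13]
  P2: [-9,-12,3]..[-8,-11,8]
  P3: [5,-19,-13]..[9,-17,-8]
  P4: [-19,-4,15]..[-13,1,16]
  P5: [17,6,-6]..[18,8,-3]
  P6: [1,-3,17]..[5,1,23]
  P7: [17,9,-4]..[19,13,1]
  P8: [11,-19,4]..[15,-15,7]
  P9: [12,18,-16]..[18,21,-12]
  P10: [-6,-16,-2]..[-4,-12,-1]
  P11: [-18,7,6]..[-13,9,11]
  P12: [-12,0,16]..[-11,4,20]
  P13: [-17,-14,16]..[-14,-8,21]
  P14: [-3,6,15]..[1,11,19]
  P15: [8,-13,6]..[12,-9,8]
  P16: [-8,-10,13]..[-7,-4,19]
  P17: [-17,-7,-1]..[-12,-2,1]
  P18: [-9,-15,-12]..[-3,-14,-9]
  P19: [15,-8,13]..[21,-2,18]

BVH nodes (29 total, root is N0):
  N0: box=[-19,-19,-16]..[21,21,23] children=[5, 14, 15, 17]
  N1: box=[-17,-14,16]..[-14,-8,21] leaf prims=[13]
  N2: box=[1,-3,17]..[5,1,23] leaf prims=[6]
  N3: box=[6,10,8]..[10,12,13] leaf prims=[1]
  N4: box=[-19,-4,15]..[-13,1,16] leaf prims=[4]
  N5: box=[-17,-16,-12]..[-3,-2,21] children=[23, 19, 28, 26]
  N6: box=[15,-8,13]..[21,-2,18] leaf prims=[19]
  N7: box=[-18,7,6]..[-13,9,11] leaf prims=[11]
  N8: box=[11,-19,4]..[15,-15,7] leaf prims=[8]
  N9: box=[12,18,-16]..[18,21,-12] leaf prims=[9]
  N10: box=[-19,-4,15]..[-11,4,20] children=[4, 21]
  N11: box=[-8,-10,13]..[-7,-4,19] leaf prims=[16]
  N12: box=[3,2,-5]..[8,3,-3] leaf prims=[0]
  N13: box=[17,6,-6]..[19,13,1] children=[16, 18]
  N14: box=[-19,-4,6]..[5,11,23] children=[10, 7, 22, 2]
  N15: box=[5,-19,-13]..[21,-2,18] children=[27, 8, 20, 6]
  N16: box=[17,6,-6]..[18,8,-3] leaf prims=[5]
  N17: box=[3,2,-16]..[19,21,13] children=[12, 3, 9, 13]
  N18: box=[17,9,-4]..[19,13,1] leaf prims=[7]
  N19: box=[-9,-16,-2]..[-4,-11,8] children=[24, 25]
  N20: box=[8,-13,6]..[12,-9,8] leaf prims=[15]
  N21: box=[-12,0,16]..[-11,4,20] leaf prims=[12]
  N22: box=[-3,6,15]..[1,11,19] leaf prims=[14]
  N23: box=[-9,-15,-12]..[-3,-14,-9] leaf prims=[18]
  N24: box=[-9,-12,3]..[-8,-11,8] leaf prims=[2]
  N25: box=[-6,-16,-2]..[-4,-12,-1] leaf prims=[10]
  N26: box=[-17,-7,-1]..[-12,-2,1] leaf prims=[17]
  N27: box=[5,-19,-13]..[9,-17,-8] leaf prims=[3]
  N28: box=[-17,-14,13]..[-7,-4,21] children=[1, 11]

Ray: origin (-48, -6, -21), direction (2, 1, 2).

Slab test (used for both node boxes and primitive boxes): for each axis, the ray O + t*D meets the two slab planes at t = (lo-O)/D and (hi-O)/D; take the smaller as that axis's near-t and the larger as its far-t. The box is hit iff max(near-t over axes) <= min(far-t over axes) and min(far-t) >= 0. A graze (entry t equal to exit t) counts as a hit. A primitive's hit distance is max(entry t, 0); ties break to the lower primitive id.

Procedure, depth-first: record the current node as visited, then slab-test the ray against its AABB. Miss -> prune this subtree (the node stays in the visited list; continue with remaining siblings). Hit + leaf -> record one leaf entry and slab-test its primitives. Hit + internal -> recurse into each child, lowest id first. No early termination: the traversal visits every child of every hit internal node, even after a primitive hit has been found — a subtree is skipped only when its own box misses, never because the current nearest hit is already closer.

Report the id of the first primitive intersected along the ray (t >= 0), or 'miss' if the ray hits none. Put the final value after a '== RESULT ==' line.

Trace the traversal:
N0 x:[29/2,69/2] y:[-13,27] z:[5/2,22] -> hit [29/2,22], descend [5, 14, 15, 17]
  N5 x:[31/2,45/2] y:[-10,4] z:[9/2,21] -> miss, prune
  N14 x:[29/2,53/2] y:[2,17] z:[27/2,22] -> hit [29/2,17], descend [2, 7, 10, 22]
    N2 x:[49/2,53/2] y:[3,7] z:[19,22] -> miss, prune
    N7 x:[15,35/2] y:[13,15] z:[27/2,16] -> hit [15,15] leaf, test {P11@t=15}
    N10 x:[29/2,37/2] y:[2,10] z:[18,41/2] -> miss, prune
    N22 x:[45/2,49/2] y:[12,17] z:[18,20] -> miss, prune
  N15 x:[53/2,69/2] y:[-13,4] z:[4,39/2] -> miss, prune
  N17 x:[51/2,67/2] y:[8,27] z:[5/2,17] -> miss, prune

Summary -> nodes [0, 5, 14, 2, 7, 10, 22, 15, 17]; box-tests=9; leaf-entries=1; first=P11

== RESULT ==
11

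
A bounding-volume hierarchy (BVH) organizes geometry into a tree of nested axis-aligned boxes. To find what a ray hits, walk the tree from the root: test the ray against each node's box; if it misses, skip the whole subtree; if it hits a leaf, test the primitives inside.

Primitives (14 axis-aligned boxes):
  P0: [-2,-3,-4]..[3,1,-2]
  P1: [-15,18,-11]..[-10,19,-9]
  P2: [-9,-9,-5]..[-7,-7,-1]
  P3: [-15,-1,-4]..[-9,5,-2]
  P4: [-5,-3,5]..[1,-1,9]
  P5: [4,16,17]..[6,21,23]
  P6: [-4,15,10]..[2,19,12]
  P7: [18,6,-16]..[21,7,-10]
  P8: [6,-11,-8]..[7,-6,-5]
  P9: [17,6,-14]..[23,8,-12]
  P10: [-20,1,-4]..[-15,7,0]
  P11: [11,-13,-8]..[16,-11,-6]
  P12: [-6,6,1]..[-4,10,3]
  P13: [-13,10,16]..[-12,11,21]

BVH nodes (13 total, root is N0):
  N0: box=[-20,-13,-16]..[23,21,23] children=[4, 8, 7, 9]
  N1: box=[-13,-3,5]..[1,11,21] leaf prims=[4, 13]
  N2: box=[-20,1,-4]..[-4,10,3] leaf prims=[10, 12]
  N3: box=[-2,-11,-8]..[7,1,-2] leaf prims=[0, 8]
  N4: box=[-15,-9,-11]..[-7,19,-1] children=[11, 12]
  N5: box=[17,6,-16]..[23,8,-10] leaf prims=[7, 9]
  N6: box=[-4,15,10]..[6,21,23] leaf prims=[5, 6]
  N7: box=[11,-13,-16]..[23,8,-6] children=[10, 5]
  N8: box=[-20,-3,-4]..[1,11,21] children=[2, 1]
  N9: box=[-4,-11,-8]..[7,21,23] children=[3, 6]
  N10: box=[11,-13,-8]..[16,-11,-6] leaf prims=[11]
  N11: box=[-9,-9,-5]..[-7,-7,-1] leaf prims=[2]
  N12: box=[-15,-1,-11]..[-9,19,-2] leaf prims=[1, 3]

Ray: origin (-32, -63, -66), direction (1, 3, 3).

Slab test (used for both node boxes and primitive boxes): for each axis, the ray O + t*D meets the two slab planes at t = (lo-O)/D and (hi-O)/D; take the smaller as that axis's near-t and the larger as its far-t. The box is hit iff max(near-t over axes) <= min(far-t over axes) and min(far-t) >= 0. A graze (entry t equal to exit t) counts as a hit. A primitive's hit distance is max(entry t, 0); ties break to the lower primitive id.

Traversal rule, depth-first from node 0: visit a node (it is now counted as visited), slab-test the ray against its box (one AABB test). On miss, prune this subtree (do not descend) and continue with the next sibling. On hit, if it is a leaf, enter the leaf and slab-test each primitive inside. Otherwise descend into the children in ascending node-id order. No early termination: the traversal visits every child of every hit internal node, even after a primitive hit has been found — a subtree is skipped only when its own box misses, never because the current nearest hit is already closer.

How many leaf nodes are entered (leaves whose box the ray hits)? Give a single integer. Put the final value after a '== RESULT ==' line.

Trace the traversal:
N0 x:[12,55] y:[50/3,28] z:[50/3,89/3] -> hit [50/3,28], descend [4, 7, 8, 9]
  N4 x:[17,25] y:[18,82/3] z:[55/3,65/3] -> hit [55/3,65/3], descend [11, 12]
    N11 x:[23,25] y:[18,56/3] z:[61/3,65/3] -> miss, prune
    N12 x:[17,23] y:[62/3,82/3] z:[55/3,64/3] -> hit [62/3,64/3] leaf, test {P1(miss), P3@t=62/3}
  N7 x:[43,55] y:[50/3,71/3] z:[50/3,20] -> miss, prune
  N8 x:[12,33] y:[20,74/3] z:[62/3,29] -> hit [62/3,74/3], descend [1, 2]
    N1 x:[19,33] y:[20,74/3] z:[71/3,29] -> hit [71/3,74/3] leaf, test {P4(miss), P13(miss)}
    N2 x:[12,28] y:[64/3,73/3] z:[62/3,23] -> hit [64/3,23] leaf, test {P10(miss), P12(miss)}
  N9 x:[28,39] y:[52/3,28] z:[58/3,89/3] -> hit [28,28], descend [3, 6]
    N3 x:[30,39] y:[52/3,64/3] z:[58/3,64/3] -> miss, prune
    N6 x:[28,38] y:[26,28] z:[76/3,89/3] -> hit [28,28] leaf, test {P5(miss), P6(miss)}

Visited [0, 4, 11, 12, 7, 8, 1, 2, 9, 3, 6]. Tests: 11 box, 4 leaf. Nearest: P3.

== RESULT ==
4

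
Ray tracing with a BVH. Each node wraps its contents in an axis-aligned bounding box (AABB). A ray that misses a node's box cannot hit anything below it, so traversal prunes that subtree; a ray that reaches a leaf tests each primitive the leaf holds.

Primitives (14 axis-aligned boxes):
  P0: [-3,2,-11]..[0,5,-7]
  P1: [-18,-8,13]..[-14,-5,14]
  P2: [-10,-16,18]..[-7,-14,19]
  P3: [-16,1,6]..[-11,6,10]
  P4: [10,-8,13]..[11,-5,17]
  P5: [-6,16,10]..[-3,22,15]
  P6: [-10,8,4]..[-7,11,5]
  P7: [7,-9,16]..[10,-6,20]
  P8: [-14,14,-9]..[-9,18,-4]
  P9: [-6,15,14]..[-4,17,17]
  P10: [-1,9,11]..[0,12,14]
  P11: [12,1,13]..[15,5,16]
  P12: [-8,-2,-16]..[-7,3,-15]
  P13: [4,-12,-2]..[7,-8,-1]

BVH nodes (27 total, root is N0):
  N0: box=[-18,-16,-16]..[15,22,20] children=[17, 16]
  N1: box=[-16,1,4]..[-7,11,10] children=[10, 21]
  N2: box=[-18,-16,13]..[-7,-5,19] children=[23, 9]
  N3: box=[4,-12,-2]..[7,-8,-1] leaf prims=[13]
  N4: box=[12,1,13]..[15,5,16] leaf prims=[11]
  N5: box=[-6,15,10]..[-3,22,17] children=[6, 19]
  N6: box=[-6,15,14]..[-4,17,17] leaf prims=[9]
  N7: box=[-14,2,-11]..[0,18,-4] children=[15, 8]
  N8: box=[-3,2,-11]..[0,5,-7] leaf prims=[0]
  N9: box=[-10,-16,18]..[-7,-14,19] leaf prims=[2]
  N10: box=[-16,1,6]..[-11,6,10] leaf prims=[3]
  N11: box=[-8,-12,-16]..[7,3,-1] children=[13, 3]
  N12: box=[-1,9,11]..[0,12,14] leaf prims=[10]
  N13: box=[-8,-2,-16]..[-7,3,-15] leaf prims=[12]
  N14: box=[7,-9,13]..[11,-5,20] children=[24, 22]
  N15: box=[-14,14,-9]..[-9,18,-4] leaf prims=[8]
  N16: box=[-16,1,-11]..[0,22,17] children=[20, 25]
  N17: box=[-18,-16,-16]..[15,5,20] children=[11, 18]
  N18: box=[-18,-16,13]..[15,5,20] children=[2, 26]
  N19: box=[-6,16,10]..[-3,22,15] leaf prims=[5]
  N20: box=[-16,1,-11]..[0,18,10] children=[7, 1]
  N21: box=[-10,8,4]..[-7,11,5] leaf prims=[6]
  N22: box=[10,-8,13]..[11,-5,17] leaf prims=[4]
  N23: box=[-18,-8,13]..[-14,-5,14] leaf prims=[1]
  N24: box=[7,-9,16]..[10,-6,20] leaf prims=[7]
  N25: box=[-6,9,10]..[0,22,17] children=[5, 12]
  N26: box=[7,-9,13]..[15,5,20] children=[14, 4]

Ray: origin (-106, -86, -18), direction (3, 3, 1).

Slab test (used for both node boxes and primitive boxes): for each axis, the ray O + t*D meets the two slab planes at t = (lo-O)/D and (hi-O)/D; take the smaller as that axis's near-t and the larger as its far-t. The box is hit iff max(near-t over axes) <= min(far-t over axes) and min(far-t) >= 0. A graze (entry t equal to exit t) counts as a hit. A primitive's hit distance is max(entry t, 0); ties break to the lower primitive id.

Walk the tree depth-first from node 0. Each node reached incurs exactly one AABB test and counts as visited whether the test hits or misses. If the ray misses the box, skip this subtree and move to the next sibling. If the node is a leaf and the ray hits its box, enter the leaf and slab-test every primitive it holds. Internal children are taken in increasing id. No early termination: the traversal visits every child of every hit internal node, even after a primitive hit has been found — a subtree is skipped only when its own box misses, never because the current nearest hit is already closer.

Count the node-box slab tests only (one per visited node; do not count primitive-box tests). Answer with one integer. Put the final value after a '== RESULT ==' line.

Trace the traversal:
N0 x:[88/3,121/3] y:[70/3,36] z:[2,38] -> hit [88/3,36], descend [16, 17]
  N16 x:[30,106/3] y:[29,36] z:[7,35] -> hit [30,35], descend [20, 25]
    N20 x:[30,106/3] y:[29,104/3] z:[7,28] -> miss, prune
    N25 x:[100/3,106/3] y:[95/3,36] z:[28,35] -> hit [100/3,35], descend [5, 12]
      N5 x:[100/3,103/3] y:[101/3,36] z:[28,35] -> hit [101/3,103/3], descend [6, 19]
        N6 x:[100/3,34] y:[101/3,103/3] z:[32,35] -> hit [101/3,34] leaf, test {P9@t=101/3}
        N19 x:[100/3,103/3] y:[34,36] z:[28,33] -> miss, prune
      N12 x:[35,106/3] y:[95/3,98/3] z:[29,32] -> miss, prune
  N17 x:[88/3,121/3] y:[70/3,91/3] z:[2,38] -> hit [88/3,91/3], descend [11, 18]
    N11 x:[98/3,113/3] y:[74/3,89/3] z:[2,17] -> miss, prune
    N18 x:[88/3,121/3] y:[70/3,91/3] z:[31,38] -> miss, prune

11 AABB tests over nodes [0, 16, 20, 25, 5, 6, 19, 12, 17, 11, 18]; 1 leaf entered; closest P9.

== RESULT ==
11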